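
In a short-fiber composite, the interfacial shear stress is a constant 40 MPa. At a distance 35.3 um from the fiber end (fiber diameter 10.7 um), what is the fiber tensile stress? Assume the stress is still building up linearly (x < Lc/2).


Force balance: sigma_f * (pi*d^2/4) = tau * (pi*d) * x  ->  sigma_f = 4 * tau * x / d
sigma_f = 4 * 40 * 35.3 / 10.7 = 527.9 MPa

527.9 MPa


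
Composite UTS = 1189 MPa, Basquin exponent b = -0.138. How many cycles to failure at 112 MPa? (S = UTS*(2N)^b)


N = 0.5 * (S/UTS)^(1/b) = 0.5 * (112/1189)^(1/-0.138) = 1.3598e+07 cycles

1.3598e+07 cycles


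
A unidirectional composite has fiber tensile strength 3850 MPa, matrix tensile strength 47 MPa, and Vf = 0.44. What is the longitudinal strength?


sigma_1 = sigma_f*Vf + sigma_m*(1-Vf) = 3850*0.44 + 47*0.56 = 1720.3 MPa

1720.3 MPa


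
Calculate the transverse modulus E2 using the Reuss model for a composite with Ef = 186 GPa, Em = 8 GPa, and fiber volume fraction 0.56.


1/E2 = Vf/Ef + (1-Vf)/Em = 0.56/186 + 0.44/8
E2 = 17.24 GPa

17.24 GPa


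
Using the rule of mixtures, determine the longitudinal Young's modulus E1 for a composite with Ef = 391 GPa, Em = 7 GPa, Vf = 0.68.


E1 = Ef*Vf + Em*(1-Vf) = 391*0.68 + 7*0.32 = 268.12 GPa

268.12 GPa


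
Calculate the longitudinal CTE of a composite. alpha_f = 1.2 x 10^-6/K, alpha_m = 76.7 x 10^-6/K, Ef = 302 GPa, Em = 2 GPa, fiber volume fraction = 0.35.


E1 = Ef*Vf + Em*(1-Vf) = 107.0
alpha_1 = (alpha_f*Ef*Vf + alpha_m*Em*(1-Vf))/E1 = 2.12 x 10^-6/K

2.12 x 10^-6/K


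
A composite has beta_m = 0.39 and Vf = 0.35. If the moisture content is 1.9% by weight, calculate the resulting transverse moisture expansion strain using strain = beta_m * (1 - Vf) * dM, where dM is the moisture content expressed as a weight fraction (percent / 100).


dM = 1.9/100 = 0.019
strain = beta_m * (1-Vf) * dM = 0.39 * 0.65 * 0.019 = 0.0048165

0.0048165


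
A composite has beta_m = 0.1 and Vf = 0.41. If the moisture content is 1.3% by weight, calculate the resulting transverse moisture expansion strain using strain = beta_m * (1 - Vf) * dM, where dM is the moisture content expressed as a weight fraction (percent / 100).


dM = 1.3/100 = 0.013
strain = beta_m * (1-Vf) * dM = 0.1 * 0.59 * 0.013 = 0.000767

0.000767


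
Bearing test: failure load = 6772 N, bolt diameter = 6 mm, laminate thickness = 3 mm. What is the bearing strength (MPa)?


sigma_br = F/(d*h) = 6772/(6*3) = 376.2 MPa

376.2 MPa


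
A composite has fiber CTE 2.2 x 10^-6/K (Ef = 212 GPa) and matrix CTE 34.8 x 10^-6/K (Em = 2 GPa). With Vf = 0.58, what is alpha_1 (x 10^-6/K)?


E1 = Ef*Vf + Em*(1-Vf) = 123.8
alpha_1 = (alpha_f*Ef*Vf + alpha_m*Em*(1-Vf))/E1 = 2.42 x 10^-6/K

2.42 x 10^-6/K


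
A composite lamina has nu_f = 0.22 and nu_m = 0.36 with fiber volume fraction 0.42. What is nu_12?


nu_12 = nu_f*Vf + nu_m*(1-Vf) = 0.22*0.42 + 0.36*0.58 = 0.3012

0.3012


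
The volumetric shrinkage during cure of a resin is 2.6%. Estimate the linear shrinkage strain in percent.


Linear shrinkage ≈ vol_shrink/3 = 2.6/3 = 0.867%

0.867%


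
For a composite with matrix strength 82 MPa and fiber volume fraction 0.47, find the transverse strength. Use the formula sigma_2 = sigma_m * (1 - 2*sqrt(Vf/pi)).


factor = 1 - 2*sqrt(0.47/pi) = 0.2264
sigma_2 = 82 * 0.2264 = 18.57 MPa

18.57 MPa


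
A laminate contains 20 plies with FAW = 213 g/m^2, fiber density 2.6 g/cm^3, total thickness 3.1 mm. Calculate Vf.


Vf = n * FAW / (rho_f * h * 1000) = 20 * 213 / (2.6 * 3.1 * 1000) = 0.5285

0.5285


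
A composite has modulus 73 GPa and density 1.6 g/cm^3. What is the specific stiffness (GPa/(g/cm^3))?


Specific stiffness = E/rho = 73/1.6 = 45.6 GPa/(g/cm^3)

45.6 GPa/(g/cm^3)


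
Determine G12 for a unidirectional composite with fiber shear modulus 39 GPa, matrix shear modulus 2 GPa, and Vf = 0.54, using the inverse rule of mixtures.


1/G12 = Vf/Gf + (1-Vf)/Gm = 0.54/39 + 0.46/2
G12 = 4.1 GPa

4.1 GPa


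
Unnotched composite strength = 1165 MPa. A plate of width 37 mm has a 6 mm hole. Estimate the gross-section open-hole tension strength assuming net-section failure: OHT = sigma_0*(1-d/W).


OHT = sigma_0*(1-d/W) = 1165*(1-6/37) = 976.1 MPa

976.1 MPa


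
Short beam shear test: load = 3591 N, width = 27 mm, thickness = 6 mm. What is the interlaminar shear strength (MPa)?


ILSS = 3F/(4bh) = 3*3591/(4*27*6) = 16.63 MPa

16.63 MPa


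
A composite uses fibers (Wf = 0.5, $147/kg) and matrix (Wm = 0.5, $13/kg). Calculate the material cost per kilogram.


Cost = cost_f*Wf + cost_m*Wm = 147*0.5 + 13*0.5 = $80.0/kg

$80.0/kg


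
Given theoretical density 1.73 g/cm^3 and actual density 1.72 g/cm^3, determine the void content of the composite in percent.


Void% = (rho_theo - rho_actual)/rho_theo * 100 = (1.73 - 1.72)/1.73 * 100 = 0.58%

0.58%


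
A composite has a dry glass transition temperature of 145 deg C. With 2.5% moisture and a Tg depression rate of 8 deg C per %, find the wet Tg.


Tg_wet = Tg_dry - k*moisture = 145 - 8*2.5 = 125.0 deg C

125.0 deg C


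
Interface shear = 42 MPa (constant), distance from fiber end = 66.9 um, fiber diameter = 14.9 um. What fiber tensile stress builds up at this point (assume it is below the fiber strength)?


Force balance: sigma_f * (pi*d^2/4) = tau * (pi*d) * x  ->  sigma_f = 4 * tau * x / d
sigma_f = 4 * 42 * 66.9 / 14.9 = 754.3 MPa

754.3 MPa


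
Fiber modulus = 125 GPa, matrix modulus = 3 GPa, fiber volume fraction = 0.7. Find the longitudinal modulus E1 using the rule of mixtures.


E1 = Ef*Vf + Em*(1-Vf) = 125*0.7 + 3*0.3 = 88.4 GPa

88.4 GPa


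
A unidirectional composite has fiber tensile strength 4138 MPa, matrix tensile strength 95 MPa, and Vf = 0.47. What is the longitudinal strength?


sigma_1 = sigma_f*Vf + sigma_m*(1-Vf) = 4138*0.47 + 95*0.53 = 1995.2 MPa

1995.2 MPa


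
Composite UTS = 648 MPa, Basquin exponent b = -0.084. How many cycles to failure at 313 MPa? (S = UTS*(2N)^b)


N = 0.5 * (S/UTS)^(1/b) = 0.5 * (313/648)^(1/-0.084) = 2892.2769 cycles

2892.2769 cycles


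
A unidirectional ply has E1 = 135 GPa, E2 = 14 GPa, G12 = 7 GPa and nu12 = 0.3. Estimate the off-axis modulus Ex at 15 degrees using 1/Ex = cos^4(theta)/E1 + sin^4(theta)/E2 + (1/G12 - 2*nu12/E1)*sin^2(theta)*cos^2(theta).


cos^4(15) = 0.870513, sin^4(15) = 0.004487, sin^2(15)*cos^2(15) = 0.0625
1/G12 - 2*nu12/E1 = 1/7 - 2*0.3/135 = 0.138413 GPa^-1
1/Ex = 0.870513/135 + 0.004487/14 + 0.138413*0.0625 = 0.0154196 GPa^-1
Ex = 64.85 GPa

64.85 GPa


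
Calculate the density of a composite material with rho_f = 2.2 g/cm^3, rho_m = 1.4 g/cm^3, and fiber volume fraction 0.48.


rho_c = rho_f*Vf + rho_m*(1-Vf) = 2.2*0.48 + 1.4*0.52 = 1.784 g/cm^3

1.784 g/cm^3


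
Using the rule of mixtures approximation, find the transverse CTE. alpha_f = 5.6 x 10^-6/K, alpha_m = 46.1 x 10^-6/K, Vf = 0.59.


alpha_2 = alpha_f*Vf + alpha_m*(1-Vf) = 5.6*0.59 + 46.1*0.41 = 22.2 x 10^-6/K

22.2 x 10^-6/K


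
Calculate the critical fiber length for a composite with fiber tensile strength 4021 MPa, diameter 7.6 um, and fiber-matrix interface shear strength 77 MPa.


Lc = sigma_f * d / (2 * tau_i) = 4021 * 7.6 / (2 * 77) = 198.4 um

198.4 um


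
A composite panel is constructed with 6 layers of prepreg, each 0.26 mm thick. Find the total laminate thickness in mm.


h = n * t_ply = 6 * 0.26 = 1.56 mm

1.56 mm


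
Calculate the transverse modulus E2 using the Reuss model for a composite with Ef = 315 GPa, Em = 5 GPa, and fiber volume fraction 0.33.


1/E2 = Vf/Ef + (1-Vf)/Em = 0.33/315 + 0.67/5
E2 = 7.4 GPa

7.4 GPa


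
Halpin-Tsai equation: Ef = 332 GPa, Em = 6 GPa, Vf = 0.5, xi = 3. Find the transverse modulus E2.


eta = (Ef/Em - 1)/(Ef/Em + xi) = (55.3333 - 1)/(55.3333 + 3) = 0.9314
E2 = Em*(1+xi*eta*Vf)/(1-eta*Vf) = 26.92 GPa

26.92 GPa


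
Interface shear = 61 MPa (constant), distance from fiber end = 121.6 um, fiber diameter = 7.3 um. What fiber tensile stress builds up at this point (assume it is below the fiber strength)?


Force balance: sigma_f * (pi*d^2/4) = tau * (pi*d) * x  ->  sigma_f = 4 * tau * x / d
sigma_f = 4 * 61 * 121.6 / 7.3 = 4064.4 MPa

4064.4 MPa


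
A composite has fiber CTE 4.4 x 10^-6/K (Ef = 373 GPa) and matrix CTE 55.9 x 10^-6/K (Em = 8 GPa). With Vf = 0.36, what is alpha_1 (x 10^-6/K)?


E1 = Ef*Vf + Em*(1-Vf) = 139.4
alpha_1 = (alpha_f*Ef*Vf + alpha_m*Em*(1-Vf))/E1 = 6.29 x 10^-6/K

6.29 x 10^-6/K


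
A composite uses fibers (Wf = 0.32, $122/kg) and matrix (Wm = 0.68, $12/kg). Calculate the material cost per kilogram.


Cost = cost_f*Wf + cost_m*Wm = 122*0.32 + 12*0.68 = $47.2/kg

$47.2/kg


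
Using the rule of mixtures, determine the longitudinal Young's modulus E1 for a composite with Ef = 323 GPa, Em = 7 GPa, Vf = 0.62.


E1 = Ef*Vf + Em*(1-Vf) = 323*0.62 + 7*0.38 = 202.92 GPa

202.92 GPa


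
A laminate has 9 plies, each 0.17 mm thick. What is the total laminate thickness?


h = n * t_ply = 9 * 0.17 = 1.53 mm

1.53 mm


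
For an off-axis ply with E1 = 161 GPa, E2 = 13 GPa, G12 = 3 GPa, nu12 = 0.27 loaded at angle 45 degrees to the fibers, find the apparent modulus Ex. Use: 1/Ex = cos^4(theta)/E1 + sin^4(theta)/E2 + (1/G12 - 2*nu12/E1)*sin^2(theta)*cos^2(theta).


cos^4(45) = 0.25, sin^4(45) = 0.25, sin^2(45)*cos^2(45) = 0.25
1/G12 - 2*nu12/E1 = 1/3 - 2*0.27/161 = 0.329979 GPa^-1
1/Ex = 0.25/161 + 0.25/13 + 0.329979*0.25 = 0.1032784 GPa^-1
Ex = 9.68 GPa

9.68 GPa


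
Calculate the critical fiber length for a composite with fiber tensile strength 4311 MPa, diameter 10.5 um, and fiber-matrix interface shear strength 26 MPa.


Lc = sigma_f * d / (2 * tau_i) = 4311 * 10.5 / (2 * 26) = 870.5 um

870.5 um


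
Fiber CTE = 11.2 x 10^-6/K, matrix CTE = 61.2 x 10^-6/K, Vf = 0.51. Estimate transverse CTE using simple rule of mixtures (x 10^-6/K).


alpha_2 = alpha_f*Vf + alpha_m*(1-Vf) = 11.2*0.51 + 61.2*0.49 = 35.7 x 10^-6/K

35.7 x 10^-6/K


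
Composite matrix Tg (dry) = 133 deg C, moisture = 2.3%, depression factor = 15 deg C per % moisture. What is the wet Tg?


Tg_wet = Tg_dry - k*moisture = 133 - 15*2.3 = 98.5 deg C

98.5 deg C


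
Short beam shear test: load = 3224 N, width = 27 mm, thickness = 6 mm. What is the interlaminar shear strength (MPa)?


ILSS = 3F/(4bh) = 3*3224/(4*27*6) = 14.93 MPa

14.93 MPa


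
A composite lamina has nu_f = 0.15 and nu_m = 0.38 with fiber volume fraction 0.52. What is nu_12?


nu_12 = nu_f*Vf + nu_m*(1-Vf) = 0.15*0.52 + 0.38*0.48 = 0.2604

0.2604


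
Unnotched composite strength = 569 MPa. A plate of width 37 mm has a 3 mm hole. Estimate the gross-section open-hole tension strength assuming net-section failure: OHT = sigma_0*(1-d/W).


OHT = sigma_0*(1-d/W) = 569*(1-3/37) = 522.9 MPa

522.9 MPa


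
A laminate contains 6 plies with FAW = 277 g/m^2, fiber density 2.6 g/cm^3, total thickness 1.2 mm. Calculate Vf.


Vf = n * FAW / (rho_f * h * 1000) = 6 * 277 / (2.6 * 1.2 * 1000) = 0.5327

0.5327


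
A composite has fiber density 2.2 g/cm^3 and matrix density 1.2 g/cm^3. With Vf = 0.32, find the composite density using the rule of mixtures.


rho_c = rho_f*Vf + rho_m*(1-Vf) = 2.2*0.32 + 1.2*0.68 = 1.52 g/cm^3

1.52 g/cm^3


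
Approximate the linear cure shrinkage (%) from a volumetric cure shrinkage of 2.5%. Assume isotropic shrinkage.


Linear shrinkage ≈ vol_shrink/3 = 2.5/3 = 0.833%

0.833%


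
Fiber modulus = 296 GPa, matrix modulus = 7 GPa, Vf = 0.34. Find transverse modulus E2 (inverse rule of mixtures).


1/E2 = Vf/Ef + (1-Vf)/Em = 0.34/296 + 0.66/7
E2 = 10.48 GPa

10.48 GPa


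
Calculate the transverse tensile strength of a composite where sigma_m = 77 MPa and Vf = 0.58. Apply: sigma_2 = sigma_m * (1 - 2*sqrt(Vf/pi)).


factor = 1 - 2*sqrt(0.58/pi) = 0.1407
sigma_2 = 77 * 0.1407 = 10.83 MPa

10.83 MPa


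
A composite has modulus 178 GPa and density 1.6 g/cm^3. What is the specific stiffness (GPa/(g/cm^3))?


Specific stiffness = E/rho = 178/1.6 = 111.3 GPa/(g/cm^3)

111.3 GPa/(g/cm^3)


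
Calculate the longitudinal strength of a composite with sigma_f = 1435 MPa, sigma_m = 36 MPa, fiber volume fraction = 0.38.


sigma_1 = sigma_f*Vf + sigma_m*(1-Vf) = 1435*0.38 + 36*0.62 = 567.6 MPa

567.6 MPa


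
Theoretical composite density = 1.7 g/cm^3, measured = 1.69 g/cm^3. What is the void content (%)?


Void% = (rho_theo - rho_actual)/rho_theo * 100 = (1.7 - 1.69)/1.7 * 100 = 0.59%

0.59%


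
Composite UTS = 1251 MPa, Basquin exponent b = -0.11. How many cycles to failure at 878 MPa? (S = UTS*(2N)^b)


N = 0.5 * (S/UTS)^(1/b) = 0.5 * (878/1251)^(1/-0.11) = 12.4972 cycles

12.4972 cycles


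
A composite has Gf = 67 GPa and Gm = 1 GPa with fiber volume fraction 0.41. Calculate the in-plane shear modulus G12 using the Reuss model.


1/G12 = Vf/Gf + (1-Vf)/Gm = 0.41/67 + 0.59/1
G12 = 1.68 GPa

1.68 GPa


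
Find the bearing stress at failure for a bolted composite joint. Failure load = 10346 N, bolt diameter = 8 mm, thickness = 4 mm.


sigma_br = F/(d*h) = 10346/(8*4) = 323.3 MPa

323.3 MPa


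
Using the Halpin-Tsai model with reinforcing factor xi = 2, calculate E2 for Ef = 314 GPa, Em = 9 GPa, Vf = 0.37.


eta = (Ef/Em - 1)/(Ef/Em + xi) = (34.8889 - 1)/(34.8889 + 2) = 0.9187
E2 = Em*(1+xi*eta*Vf)/(1-eta*Vf) = 22.9 GPa

22.9 GPa


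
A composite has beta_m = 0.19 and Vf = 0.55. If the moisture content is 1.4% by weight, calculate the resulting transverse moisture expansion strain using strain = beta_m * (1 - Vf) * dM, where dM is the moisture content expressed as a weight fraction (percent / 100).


dM = 1.4/100 = 0.014
strain = beta_m * (1-Vf) * dM = 0.19 * 0.45 * 0.014 = 0.001197

0.001197


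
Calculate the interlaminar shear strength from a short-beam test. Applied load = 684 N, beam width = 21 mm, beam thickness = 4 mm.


ILSS = 3F/(4bh) = 3*684/(4*21*4) = 6.11 MPa

6.11 MPa


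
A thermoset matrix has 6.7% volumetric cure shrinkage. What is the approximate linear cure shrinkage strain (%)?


Linear shrinkage ≈ vol_shrink/3 = 6.7/3 = 2.233%

2.233%


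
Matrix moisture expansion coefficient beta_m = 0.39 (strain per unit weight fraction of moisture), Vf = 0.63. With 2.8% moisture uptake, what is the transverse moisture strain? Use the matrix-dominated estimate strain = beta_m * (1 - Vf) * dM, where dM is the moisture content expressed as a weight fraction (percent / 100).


dM = 2.8/100 = 0.028
strain = beta_m * (1-Vf) * dM = 0.39 * 0.37 * 0.028 = 0.0040404

0.0040404


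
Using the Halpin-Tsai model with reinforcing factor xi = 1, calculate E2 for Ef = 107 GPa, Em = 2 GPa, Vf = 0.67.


eta = (Ef/Em - 1)/(Ef/Em + xi) = (53.5 - 1)/(53.5 + 1) = 0.9633
E2 = Em*(1+xi*eta*Vf)/(1-eta*Vf) = 9.28 GPa

9.28 GPa


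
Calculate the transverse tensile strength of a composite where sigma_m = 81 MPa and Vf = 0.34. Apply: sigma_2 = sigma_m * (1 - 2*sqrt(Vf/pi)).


factor = 1 - 2*sqrt(0.34/pi) = 0.342
sigma_2 = 81 * 0.342 = 27.71 MPa

27.71 MPa


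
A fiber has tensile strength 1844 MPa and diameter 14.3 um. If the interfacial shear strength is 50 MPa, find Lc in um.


Lc = sigma_f * d / (2 * tau_i) = 1844 * 14.3 / (2 * 50) = 263.7 um

263.7 um


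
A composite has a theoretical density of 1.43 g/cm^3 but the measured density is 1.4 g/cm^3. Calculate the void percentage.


Void% = (rho_theo - rho_actual)/rho_theo * 100 = (1.43 - 1.4)/1.43 * 100 = 2.1%

2.1%


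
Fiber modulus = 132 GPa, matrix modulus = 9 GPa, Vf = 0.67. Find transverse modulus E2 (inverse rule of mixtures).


1/E2 = Vf/Ef + (1-Vf)/Em = 0.67/132 + 0.33/9
E2 = 23.96 GPa

23.96 GPa


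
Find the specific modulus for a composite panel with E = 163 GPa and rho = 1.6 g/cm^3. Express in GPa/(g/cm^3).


Specific stiffness = E/rho = 163/1.6 = 101.9 GPa/(g/cm^3)

101.9 GPa/(g/cm^3)


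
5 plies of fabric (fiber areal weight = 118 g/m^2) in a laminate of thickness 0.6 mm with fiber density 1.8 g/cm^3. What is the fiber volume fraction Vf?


Vf = n * FAW / (rho_f * h * 1000) = 5 * 118 / (1.8 * 0.6 * 1000) = 0.5463

0.5463


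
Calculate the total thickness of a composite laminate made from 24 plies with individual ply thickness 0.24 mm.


h = n * t_ply = 24 * 0.24 = 5.76 mm

5.76 mm


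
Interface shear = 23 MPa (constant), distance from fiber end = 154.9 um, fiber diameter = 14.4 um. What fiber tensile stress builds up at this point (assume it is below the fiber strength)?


Force balance: sigma_f * (pi*d^2/4) = tau * (pi*d) * x  ->  sigma_f = 4 * tau * x / d
sigma_f = 4 * 23 * 154.9 / 14.4 = 989.6 MPa

989.6 MPa


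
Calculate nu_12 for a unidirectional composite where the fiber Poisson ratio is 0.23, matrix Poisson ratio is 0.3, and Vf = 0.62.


nu_12 = nu_f*Vf + nu_m*(1-Vf) = 0.23*0.62 + 0.3*0.38 = 0.2566

0.2566


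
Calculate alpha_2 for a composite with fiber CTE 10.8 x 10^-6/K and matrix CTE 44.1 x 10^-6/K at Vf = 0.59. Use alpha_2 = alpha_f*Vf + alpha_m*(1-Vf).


alpha_2 = alpha_f*Vf + alpha_m*(1-Vf) = 10.8*0.59 + 44.1*0.41 = 24.5 x 10^-6/K

24.5 x 10^-6/K


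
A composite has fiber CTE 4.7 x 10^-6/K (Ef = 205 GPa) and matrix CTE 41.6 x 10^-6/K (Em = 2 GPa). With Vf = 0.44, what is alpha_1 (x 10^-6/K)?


E1 = Ef*Vf + Em*(1-Vf) = 91.32
alpha_1 = (alpha_f*Ef*Vf + alpha_m*Em*(1-Vf))/E1 = 5.15 x 10^-6/K

5.15 x 10^-6/K


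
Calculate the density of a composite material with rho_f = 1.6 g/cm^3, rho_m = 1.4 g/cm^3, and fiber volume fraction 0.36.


rho_c = rho_f*Vf + rho_m*(1-Vf) = 1.6*0.36 + 1.4*0.64 = 1.472 g/cm^3

1.472 g/cm^3


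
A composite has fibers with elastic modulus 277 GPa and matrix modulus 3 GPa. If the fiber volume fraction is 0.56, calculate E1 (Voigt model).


E1 = Ef*Vf + Em*(1-Vf) = 277*0.56 + 3*0.44 = 156.44 GPa

156.44 GPa


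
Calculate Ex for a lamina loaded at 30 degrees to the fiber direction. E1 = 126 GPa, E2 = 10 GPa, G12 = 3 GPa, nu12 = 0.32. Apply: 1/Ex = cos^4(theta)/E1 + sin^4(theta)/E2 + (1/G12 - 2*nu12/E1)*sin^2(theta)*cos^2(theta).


cos^4(30) = 0.5625, sin^4(30) = 0.0625, sin^2(30)*cos^2(30) = 0.1875
1/G12 - 2*nu12/E1 = 1/3 - 2*0.32/126 = 0.328254 GPa^-1
1/Ex = 0.5625/126 + 0.0625/10 + 0.328254*0.1875 = 0.0722619 GPa^-1
Ex = 13.84 GPa

13.84 GPa


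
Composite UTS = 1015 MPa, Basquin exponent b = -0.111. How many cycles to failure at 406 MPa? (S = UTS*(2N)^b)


N = 0.5 * (S/UTS)^(1/b) = 0.5 * (406/1015)^(1/-0.111) = 1923.1587 cycles

1923.1587 cycles


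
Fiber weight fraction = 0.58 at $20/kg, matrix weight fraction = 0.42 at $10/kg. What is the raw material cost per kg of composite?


Cost = cost_f*Wf + cost_m*Wm = 20*0.58 + 10*0.42 = $15.8/kg

$15.8/kg


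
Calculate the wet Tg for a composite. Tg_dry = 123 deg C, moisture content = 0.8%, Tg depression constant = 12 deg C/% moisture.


Tg_wet = Tg_dry - k*moisture = 123 - 12*0.8 = 113.4 deg C

113.4 deg C


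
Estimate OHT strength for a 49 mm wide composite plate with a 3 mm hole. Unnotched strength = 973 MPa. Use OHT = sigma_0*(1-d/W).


OHT = sigma_0*(1-d/W) = 973*(1-3/49) = 913.4 MPa

913.4 MPa


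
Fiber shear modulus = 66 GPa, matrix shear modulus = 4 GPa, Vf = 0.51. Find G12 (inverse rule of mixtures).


1/G12 = Vf/Gf + (1-Vf)/Gm = 0.51/66 + 0.49/4
G12 = 7.68 GPa

7.68 GPa


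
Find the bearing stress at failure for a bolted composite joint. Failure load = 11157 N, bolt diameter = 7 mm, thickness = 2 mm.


sigma_br = F/(d*h) = 11157/(7*2) = 796.9 MPa

796.9 MPa


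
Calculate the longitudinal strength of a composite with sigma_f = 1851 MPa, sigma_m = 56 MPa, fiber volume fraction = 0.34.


sigma_1 = sigma_f*Vf + sigma_m*(1-Vf) = 1851*0.34 + 56*0.66 = 666.3 MPa

666.3 MPa


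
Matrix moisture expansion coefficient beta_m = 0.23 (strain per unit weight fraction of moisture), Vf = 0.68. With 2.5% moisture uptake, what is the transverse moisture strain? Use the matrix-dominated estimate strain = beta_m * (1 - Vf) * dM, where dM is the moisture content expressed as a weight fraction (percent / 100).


dM = 2.5/100 = 0.025
strain = beta_m * (1-Vf) * dM = 0.23 * 0.32 * 0.025 = 0.00184

0.00184


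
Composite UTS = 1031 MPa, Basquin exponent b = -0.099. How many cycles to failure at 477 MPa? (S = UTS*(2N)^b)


N = 0.5 * (S/UTS)^(1/b) = 0.5 * (477/1031)^(1/-0.099) = 1202.7767 cycles

1202.7767 cycles


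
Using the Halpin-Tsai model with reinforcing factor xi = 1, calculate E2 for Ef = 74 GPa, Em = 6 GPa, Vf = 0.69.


eta = (Ef/Em - 1)/(Ef/Em + xi) = (12.3333 - 1)/(12.3333 + 1) = 0.85
E2 = Em*(1+xi*eta*Vf)/(1-eta*Vf) = 23.02 GPa

23.02 GPa


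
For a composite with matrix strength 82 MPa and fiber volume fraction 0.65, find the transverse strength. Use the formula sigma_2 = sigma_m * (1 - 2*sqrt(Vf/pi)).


factor = 1 - 2*sqrt(0.65/pi) = 0.0903
sigma_2 = 82 * 0.0903 = 7.4 MPa

7.4 MPa


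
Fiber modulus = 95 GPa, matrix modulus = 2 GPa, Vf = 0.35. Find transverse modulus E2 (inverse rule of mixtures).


1/E2 = Vf/Ef + (1-Vf)/Em = 0.35/95 + 0.65/2
E2 = 3.04 GPa

3.04 GPa


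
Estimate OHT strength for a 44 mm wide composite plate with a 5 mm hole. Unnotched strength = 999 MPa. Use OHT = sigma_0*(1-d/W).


OHT = sigma_0*(1-d/W) = 999*(1-5/44) = 885.5 MPa

885.5 MPa


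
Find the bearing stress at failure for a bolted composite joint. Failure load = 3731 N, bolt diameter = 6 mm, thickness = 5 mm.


sigma_br = F/(d*h) = 3731/(6*5) = 124.4 MPa

124.4 MPa


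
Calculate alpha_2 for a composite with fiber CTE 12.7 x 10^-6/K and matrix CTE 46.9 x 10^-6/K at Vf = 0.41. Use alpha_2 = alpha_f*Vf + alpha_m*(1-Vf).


alpha_2 = alpha_f*Vf + alpha_m*(1-Vf) = 12.7*0.41 + 46.9*0.59 = 32.9 x 10^-6/K

32.9 x 10^-6/K


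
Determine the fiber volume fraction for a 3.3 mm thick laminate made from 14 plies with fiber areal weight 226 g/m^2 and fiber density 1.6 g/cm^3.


Vf = n * FAW / (rho_f * h * 1000) = 14 * 226 / (1.6 * 3.3 * 1000) = 0.5992

0.5992


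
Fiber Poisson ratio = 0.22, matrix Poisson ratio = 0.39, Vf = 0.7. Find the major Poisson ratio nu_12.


nu_12 = nu_f*Vf + nu_m*(1-Vf) = 0.22*0.7 + 0.39*0.3 = 0.271

0.271


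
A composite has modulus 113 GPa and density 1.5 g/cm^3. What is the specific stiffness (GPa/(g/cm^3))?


Specific stiffness = E/rho = 113/1.5 = 75.3 GPa/(g/cm^3)

75.3 GPa/(g/cm^3)


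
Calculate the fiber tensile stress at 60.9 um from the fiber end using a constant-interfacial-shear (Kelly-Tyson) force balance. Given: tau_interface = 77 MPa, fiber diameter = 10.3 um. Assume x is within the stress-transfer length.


Force balance: sigma_f * (pi*d^2/4) = tau * (pi*d) * x  ->  sigma_f = 4 * tau * x / d
sigma_f = 4 * 77 * 60.9 / 10.3 = 1821.1 MPa

1821.1 MPa


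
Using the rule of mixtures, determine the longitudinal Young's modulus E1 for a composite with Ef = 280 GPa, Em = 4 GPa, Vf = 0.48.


E1 = Ef*Vf + Em*(1-Vf) = 280*0.48 + 4*0.52 = 136.48 GPa

136.48 GPa


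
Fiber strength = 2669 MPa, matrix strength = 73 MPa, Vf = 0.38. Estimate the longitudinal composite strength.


sigma_1 = sigma_f*Vf + sigma_m*(1-Vf) = 2669*0.38 + 73*0.62 = 1059.5 MPa

1059.5 MPa


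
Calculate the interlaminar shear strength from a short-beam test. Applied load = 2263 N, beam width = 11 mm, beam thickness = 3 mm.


ILSS = 3F/(4bh) = 3*2263/(4*11*3) = 51.43 MPa

51.43 MPa


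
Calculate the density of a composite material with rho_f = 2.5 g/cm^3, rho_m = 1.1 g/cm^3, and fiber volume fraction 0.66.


rho_c = rho_f*Vf + rho_m*(1-Vf) = 2.5*0.66 + 1.1*0.34 = 2.024 g/cm^3

2.024 g/cm^3


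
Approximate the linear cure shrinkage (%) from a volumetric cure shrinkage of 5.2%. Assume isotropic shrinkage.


Linear shrinkage ≈ vol_shrink/3 = 5.2/3 = 1.733%

1.733%


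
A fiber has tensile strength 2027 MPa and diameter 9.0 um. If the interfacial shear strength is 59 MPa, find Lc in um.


Lc = sigma_f * d / (2 * tau_i) = 2027 * 9.0 / (2 * 59) = 154.6 um

154.6 um


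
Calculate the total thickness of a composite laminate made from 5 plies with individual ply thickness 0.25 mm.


h = n * t_ply = 5 * 0.25 = 1.25 mm

1.25 mm


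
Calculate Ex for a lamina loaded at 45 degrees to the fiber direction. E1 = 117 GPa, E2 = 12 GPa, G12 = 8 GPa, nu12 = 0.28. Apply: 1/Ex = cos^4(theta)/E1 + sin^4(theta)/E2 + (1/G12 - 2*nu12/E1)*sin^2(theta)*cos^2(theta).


cos^4(45) = 0.25, sin^4(45) = 0.25, sin^2(45)*cos^2(45) = 0.25
1/G12 - 2*nu12/E1 = 1/8 - 2*0.28/117 = 0.120214 GPa^-1
1/Ex = 0.25/117 + 0.25/12 + 0.120214*0.25 = 0.0530235 GPa^-1
Ex = 18.86 GPa

18.86 GPa


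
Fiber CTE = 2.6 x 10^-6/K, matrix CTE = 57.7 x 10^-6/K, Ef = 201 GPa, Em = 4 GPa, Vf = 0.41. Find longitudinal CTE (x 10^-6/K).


E1 = Ef*Vf + Em*(1-Vf) = 84.77
alpha_1 = (alpha_f*Ef*Vf + alpha_m*Em*(1-Vf))/E1 = 4.13 x 10^-6/K

4.13 x 10^-6/K


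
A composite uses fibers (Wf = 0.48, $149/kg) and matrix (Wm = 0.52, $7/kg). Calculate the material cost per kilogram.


Cost = cost_f*Wf + cost_m*Wm = 149*0.48 + 7*0.52 = $75.16/kg

$75.16/kg


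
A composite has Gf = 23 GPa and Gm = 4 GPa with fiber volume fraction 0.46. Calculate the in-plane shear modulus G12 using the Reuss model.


1/G12 = Vf/Gf + (1-Vf)/Gm = 0.46/23 + 0.54/4
G12 = 6.45 GPa

6.45 GPa


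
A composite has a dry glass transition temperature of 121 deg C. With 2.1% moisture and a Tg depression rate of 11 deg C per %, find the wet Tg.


Tg_wet = Tg_dry - k*moisture = 121 - 11*2.1 = 97.9 deg C

97.9 deg C


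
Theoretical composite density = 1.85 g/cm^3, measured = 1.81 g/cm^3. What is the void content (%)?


Void% = (rho_theo - rho_actual)/rho_theo * 100 = (1.85 - 1.81)/1.85 * 100 = 2.16%

2.16%


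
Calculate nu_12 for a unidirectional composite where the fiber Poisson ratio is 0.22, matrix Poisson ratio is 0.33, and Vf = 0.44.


nu_12 = nu_f*Vf + nu_m*(1-Vf) = 0.22*0.44 + 0.33*0.56 = 0.2816

0.2816


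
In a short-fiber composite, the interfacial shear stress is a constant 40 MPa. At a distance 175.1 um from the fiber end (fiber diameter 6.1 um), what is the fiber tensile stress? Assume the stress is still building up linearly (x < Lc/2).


Force balance: sigma_f * (pi*d^2/4) = tau * (pi*d) * x  ->  sigma_f = 4 * tau * x / d
sigma_f = 4 * 40 * 175.1 / 6.1 = 4592.8 MPa

4592.8 MPa


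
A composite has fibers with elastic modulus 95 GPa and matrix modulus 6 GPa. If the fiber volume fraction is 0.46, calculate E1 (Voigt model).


E1 = Ef*Vf + Em*(1-Vf) = 95*0.46 + 6*0.54 = 46.94 GPa

46.94 GPa


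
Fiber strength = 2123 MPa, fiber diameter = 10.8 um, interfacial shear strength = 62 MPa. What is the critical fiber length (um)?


Lc = sigma_f * d / (2 * tau_i) = 2123 * 10.8 / (2 * 62) = 184.9 um

184.9 um


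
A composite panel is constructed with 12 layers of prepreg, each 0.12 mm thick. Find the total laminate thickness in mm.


h = n * t_ply = 12 * 0.12 = 1.44 mm

1.44 mm


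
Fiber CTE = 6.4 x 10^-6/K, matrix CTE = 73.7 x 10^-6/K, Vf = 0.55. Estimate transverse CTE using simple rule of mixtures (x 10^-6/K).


alpha_2 = alpha_f*Vf + alpha_m*(1-Vf) = 6.4*0.55 + 73.7*0.45 = 36.7 x 10^-6/K

36.7 x 10^-6/K


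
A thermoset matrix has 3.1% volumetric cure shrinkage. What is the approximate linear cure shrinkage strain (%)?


Linear shrinkage ≈ vol_shrink/3 = 3.1/3 = 1.033%

1.033%


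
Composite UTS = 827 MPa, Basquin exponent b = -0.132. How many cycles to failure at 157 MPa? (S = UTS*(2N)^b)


N = 0.5 * (S/UTS)^(1/b) = 0.5 * (157/827)^(1/-0.132) = 146447.1901 cycles

146447.1901 cycles


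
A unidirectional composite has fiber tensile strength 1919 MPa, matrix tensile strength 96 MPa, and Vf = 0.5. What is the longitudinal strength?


sigma_1 = sigma_f*Vf + sigma_m*(1-Vf) = 1919*0.5 + 96*0.5 = 1007.5 MPa

1007.5 MPa


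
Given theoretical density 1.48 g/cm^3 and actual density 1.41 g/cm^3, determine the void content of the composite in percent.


Void% = (rho_theo - rho_actual)/rho_theo * 100 = (1.48 - 1.41)/1.48 * 100 = 4.73%

4.73%


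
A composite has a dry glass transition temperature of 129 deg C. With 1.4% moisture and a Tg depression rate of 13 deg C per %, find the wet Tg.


Tg_wet = Tg_dry - k*moisture = 129 - 13*1.4 = 110.8 deg C

110.8 deg C


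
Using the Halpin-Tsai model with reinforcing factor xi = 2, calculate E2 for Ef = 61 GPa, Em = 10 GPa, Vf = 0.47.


eta = (Ef/Em - 1)/(Ef/Em + xi) = (6.1 - 1)/(6.1 + 2) = 0.6296
E2 = Em*(1+xi*eta*Vf)/(1-eta*Vf) = 22.61 GPa

22.61 GPa


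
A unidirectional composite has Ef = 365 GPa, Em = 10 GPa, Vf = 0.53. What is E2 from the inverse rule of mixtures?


1/E2 = Vf/Ef + (1-Vf)/Em = 0.53/365 + 0.47/10
E2 = 20.64 GPa

20.64 GPa


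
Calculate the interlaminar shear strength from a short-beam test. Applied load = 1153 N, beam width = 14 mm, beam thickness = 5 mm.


ILSS = 3F/(4bh) = 3*1153/(4*14*5) = 12.35 MPa

12.35 MPa


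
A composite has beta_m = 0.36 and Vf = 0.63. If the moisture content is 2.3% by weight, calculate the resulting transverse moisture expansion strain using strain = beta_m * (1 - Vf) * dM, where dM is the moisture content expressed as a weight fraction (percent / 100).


dM = 2.3/100 = 0.023
strain = beta_m * (1-Vf) * dM = 0.36 * 0.37 * 0.023 = 0.0030636

0.0030636


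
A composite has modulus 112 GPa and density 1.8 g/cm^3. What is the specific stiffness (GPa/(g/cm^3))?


Specific stiffness = E/rho = 112/1.8 = 62.2 GPa/(g/cm^3)

62.2 GPa/(g/cm^3)


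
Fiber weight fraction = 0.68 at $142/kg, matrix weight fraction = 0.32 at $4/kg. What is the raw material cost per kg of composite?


Cost = cost_f*Wf + cost_m*Wm = 142*0.68 + 4*0.32 = $97.84/kg

$97.84/kg


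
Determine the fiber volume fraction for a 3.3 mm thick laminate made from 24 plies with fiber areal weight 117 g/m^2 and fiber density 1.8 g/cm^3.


Vf = n * FAW / (rho_f * h * 1000) = 24 * 117 / (1.8 * 3.3 * 1000) = 0.4727

0.4727


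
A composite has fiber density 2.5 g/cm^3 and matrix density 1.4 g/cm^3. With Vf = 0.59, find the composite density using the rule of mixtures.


rho_c = rho_f*Vf + rho_m*(1-Vf) = 2.5*0.59 + 1.4*0.41 = 2.049 g/cm^3

2.049 g/cm^3


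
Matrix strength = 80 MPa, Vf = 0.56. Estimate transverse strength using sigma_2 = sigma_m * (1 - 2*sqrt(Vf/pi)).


factor = 1 - 2*sqrt(0.56/pi) = 0.1556
sigma_2 = 80 * 0.1556 = 12.45 MPa

12.45 MPa


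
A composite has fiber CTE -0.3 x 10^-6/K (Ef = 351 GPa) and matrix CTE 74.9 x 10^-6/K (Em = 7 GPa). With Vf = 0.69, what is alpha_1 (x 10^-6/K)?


E1 = Ef*Vf + Em*(1-Vf) = 244.36
alpha_1 = (alpha_f*Ef*Vf + alpha_m*Em*(1-Vf))/E1 = 0.37 x 10^-6/K

0.37 x 10^-6/K


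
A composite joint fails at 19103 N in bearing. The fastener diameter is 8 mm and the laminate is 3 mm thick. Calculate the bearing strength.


sigma_br = F/(d*h) = 19103/(8*3) = 796.0 MPa

796.0 MPa


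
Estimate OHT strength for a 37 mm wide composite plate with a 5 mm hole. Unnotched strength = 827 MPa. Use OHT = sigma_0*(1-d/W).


OHT = sigma_0*(1-d/W) = 827*(1-5/37) = 715.2 MPa

715.2 MPa


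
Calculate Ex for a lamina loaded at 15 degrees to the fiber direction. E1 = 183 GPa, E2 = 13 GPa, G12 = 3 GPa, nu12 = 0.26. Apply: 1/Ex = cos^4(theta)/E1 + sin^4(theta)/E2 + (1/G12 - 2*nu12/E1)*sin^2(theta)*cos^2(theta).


cos^4(15) = 0.870513, sin^4(15) = 0.004487, sin^2(15)*cos^2(15) = 0.0625
1/G12 - 2*nu12/E1 = 1/3 - 2*0.26/183 = 0.330492 GPa^-1
1/Ex = 0.870513/183 + 0.004487/13 + 0.330492*0.0625 = 0.0257578 GPa^-1
Ex = 38.82 GPa

38.82 GPa


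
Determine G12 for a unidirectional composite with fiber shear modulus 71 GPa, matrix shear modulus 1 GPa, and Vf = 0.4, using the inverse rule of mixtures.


1/G12 = Vf/Gf + (1-Vf)/Gm = 0.4/71 + 0.6/1
G12 = 1.65 GPa

1.65 GPa


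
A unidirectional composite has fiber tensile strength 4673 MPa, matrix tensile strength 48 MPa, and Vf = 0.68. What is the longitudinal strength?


sigma_1 = sigma_f*Vf + sigma_m*(1-Vf) = 4673*0.68 + 48*0.32 = 3193.0 MPa

3193.0 MPa


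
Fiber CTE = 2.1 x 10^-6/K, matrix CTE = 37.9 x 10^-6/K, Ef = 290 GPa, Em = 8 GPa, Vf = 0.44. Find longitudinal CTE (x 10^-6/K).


E1 = Ef*Vf + Em*(1-Vf) = 132.08
alpha_1 = (alpha_f*Ef*Vf + alpha_m*Em*(1-Vf))/E1 = 3.31 x 10^-6/K

3.31 x 10^-6/K


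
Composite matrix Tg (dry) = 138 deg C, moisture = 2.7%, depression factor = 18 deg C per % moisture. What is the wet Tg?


Tg_wet = Tg_dry - k*moisture = 138 - 18*2.7 = 89.4 deg C

89.4 deg C


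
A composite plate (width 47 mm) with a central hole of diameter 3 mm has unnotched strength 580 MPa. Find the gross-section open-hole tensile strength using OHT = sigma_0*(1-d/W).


OHT = sigma_0*(1-d/W) = 580*(1-3/47) = 543.0 MPa

543.0 MPa


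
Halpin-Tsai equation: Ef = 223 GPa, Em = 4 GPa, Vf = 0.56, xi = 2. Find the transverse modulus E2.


eta = (Ef/Em - 1)/(Ef/Em + xi) = (55.75 - 1)/(55.75 + 2) = 0.9481
E2 = Em*(1+xi*eta*Vf)/(1-eta*Vf) = 17.58 GPa

17.58 GPa


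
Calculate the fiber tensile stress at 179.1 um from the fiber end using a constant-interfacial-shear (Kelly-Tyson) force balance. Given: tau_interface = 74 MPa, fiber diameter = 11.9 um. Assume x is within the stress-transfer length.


Force balance: sigma_f * (pi*d^2/4) = tau * (pi*d) * x  ->  sigma_f = 4 * tau * x / d
sigma_f = 4 * 74 * 179.1 / 11.9 = 4454.9 MPa

4454.9 MPa


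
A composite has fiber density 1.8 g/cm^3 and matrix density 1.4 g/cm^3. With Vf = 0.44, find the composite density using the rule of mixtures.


rho_c = rho_f*Vf + rho_m*(1-Vf) = 1.8*0.44 + 1.4*0.56 = 1.576 g/cm^3

1.576 g/cm^3


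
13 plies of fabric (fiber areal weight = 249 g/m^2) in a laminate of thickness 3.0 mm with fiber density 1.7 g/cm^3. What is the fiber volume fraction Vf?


Vf = n * FAW / (rho_f * h * 1000) = 13 * 249 / (1.7 * 3.0 * 1000) = 0.6347

0.6347


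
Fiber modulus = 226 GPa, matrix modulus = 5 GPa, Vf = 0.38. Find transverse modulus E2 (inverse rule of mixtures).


1/E2 = Vf/Ef + (1-Vf)/Em = 0.38/226 + 0.62/5
E2 = 7.96 GPa

7.96 GPa


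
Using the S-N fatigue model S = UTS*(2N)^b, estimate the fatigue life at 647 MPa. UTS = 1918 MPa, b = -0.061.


N = 0.5 * (S/UTS)^(1/b) = 0.5 * (647/1918)^(1/-0.061) = 2.7275e+07 cycles

2.7275e+07 cycles


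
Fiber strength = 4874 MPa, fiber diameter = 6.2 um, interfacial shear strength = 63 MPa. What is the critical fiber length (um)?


Lc = sigma_f * d / (2 * tau_i) = 4874 * 6.2 / (2 * 63) = 239.8 um

239.8 um


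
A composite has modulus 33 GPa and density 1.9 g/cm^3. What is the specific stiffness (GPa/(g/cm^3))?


Specific stiffness = E/rho = 33/1.9 = 17.4 GPa/(g/cm^3)

17.4 GPa/(g/cm^3)


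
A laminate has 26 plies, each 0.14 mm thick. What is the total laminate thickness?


h = n * t_ply = 26 * 0.14 = 3.64 mm

3.64 mm


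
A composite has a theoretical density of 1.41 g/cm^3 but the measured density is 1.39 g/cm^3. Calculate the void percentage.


Void% = (rho_theo - rho_actual)/rho_theo * 100 = (1.41 - 1.39)/1.41 * 100 = 1.42%

1.42%


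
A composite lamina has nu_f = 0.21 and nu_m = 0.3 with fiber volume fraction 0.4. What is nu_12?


nu_12 = nu_f*Vf + nu_m*(1-Vf) = 0.21*0.4 + 0.3*0.6 = 0.264

0.264


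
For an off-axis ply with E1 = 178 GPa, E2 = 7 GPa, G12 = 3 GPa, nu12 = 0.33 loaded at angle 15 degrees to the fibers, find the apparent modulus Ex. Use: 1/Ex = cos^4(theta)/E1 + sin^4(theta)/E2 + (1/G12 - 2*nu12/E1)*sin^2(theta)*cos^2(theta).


cos^4(15) = 0.870513, sin^4(15) = 0.004487, sin^2(15)*cos^2(15) = 0.0625
1/G12 - 2*nu12/E1 = 1/3 - 2*0.33/178 = 0.329625 GPa^-1
1/Ex = 0.870513/178 + 0.004487/7 + 0.329625*0.0625 = 0.0261332 GPa^-1
Ex = 38.27 GPa

38.27 GPa


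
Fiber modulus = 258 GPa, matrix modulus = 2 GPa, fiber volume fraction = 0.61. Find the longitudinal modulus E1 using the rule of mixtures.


E1 = Ef*Vf + Em*(1-Vf) = 258*0.61 + 2*0.39 = 158.16 GPa

158.16 GPa


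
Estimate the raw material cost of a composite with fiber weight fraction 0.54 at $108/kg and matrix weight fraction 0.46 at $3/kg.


Cost = cost_f*Wf + cost_m*Wm = 108*0.54 + 3*0.46 = $59.7/kg

$59.7/kg


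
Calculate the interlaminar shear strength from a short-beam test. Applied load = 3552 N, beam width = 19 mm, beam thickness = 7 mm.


ILSS = 3F/(4bh) = 3*3552/(4*19*7) = 20.03 MPa

20.03 MPa


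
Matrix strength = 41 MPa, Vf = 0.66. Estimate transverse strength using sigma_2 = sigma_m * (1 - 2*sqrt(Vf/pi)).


factor = 1 - 2*sqrt(0.66/pi) = 0.0833
sigma_2 = 41 * 0.0833 = 3.42 MPa

3.42 MPa


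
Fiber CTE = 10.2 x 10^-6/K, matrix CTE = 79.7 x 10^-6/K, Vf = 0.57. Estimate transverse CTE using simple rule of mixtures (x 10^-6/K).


alpha_2 = alpha_f*Vf + alpha_m*(1-Vf) = 10.2*0.57 + 79.7*0.43 = 40.1 x 10^-6/K

40.1 x 10^-6/K


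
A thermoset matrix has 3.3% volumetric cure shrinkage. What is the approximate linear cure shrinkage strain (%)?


Linear shrinkage ≈ vol_shrink/3 = 3.3/3 = 1.1%

1.1%


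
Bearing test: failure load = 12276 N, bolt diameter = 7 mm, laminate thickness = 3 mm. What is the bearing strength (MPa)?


sigma_br = F/(d*h) = 12276/(7*3) = 584.6 MPa

584.6 MPa


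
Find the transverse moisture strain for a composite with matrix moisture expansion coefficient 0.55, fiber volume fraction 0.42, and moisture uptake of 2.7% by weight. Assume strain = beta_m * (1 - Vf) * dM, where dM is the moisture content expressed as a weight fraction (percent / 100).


dM = 2.7/100 = 0.027
strain = beta_m * (1-Vf) * dM = 0.55 * 0.58 * 0.027 = 0.008613

0.008613


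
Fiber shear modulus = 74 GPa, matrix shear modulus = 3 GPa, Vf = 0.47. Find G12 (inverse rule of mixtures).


1/G12 = Vf/Gf + (1-Vf)/Gm = 0.47/74 + 0.53/3
G12 = 5.46 GPa

5.46 GPa


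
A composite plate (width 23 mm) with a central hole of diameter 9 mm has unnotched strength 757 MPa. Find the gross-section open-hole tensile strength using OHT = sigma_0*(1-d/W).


OHT = sigma_0*(1-d/W) = 757*(1-9/23) = 460.8 MPa

460.8 MPa


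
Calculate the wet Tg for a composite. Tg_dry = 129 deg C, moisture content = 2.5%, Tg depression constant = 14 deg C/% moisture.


Tg_wet = Tg_dry - k*moisture = 129 - 14*2.5 = 94.0 deg C

94.0 deg C


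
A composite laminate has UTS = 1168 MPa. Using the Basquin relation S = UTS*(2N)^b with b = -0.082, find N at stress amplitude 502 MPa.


N = 0.5 * (S/UTS)^(1/b) = 0.5 * (502/1168)^(1/-0.082) = 14838.7858 cycles

14838.7858 cycles


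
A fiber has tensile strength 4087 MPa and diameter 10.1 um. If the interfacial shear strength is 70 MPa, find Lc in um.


Lc = sigma_f * d / (2 * tau_i) = 4087 * 10.1 / (2 * 70) = 294.8 um

294.8 um


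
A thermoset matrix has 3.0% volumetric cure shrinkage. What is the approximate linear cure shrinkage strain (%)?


Linear shrinkage ≈ vol_shrink/3 = 3.0/3 = 1.0%

1.0%


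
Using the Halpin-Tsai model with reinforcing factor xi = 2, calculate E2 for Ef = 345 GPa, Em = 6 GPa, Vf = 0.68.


eta = (Ef/Em - 1)/(Ef/Em + xi) = (57.5 - 1)/(57.5 + 2) = 0.9496
E2 = Em*(1+xi*eta*Vf)/(1-eta*Vf) = 38.81 GPa

38.81 GPa


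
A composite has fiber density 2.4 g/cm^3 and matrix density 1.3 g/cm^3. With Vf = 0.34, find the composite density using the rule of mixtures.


rho_c = rho_f*Vf + rho_m*(1-Vf) = 2.4*0.34 + 1.3*0.66 = 1.674 g/cm^3

1.674 g/cm^3


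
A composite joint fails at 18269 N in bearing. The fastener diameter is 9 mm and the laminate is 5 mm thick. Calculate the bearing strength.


sigma_br = F/(d*h) = 18269/(9*5) = 406.0 MPa

406.0 MPa


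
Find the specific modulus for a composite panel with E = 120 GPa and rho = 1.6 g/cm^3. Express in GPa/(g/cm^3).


Specific stiffness = E/rho = 120/1.6 = 75.0 GPa/(g/cm^3)

75.0 GPa/(g/cm^3)
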